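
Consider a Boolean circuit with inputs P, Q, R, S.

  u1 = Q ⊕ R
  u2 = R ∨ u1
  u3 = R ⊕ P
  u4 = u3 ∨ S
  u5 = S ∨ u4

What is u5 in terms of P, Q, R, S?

S ∨ ((R ⊕ P) ∨ S)

u3 = R ⊕ P
u4 = u3 ∨ S = (R ⊕ P) ∨ S
u5 = S ∨ u4 = S ∨ ((R ⊕ P) ∨ S)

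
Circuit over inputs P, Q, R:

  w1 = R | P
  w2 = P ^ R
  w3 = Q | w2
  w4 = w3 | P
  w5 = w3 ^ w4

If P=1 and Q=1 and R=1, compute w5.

0

w2 = 1 ^ 1 = 0
w3 = 1 | 0 = 1
w4 = 1 | 1 = 1
w5 = 1 ^ 1 = 0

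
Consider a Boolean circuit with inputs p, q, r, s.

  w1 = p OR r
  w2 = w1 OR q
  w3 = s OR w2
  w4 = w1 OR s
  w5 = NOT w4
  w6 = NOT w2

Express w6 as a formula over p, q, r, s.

NOT ((p OR r) OR q)

w1 = p OR r
w2 = w1 OR q = (p OR r) OR q
w6 = NOT w2 = NOT ((p OR r) OR q)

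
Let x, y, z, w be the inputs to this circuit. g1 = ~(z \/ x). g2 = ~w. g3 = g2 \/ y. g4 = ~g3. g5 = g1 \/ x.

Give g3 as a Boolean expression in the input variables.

~w \/ y

g2 = ~w
g3 = g2 \/ y = ~w \/ y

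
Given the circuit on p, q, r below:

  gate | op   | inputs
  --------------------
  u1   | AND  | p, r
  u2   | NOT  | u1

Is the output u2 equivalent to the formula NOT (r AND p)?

Yes

u1 = p AND r
u2 = NOT u1 = NOT (p AND r)
At p=1, q=0, r=1: circuit gives 0, formula gives 0.
At p=0, q=0, r=0: circuit gives 1, formula gives 1.
Agrees on all 8 inputs.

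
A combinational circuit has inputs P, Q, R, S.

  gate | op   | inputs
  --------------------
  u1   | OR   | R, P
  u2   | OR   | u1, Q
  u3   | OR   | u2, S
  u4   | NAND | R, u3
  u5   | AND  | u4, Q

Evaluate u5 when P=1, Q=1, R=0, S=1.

u1 = 0 OR 1 = 1
u2 = 1 OR 1 = 1
u3 = 1 OR 1 = 1
u4 = 0 NAND 1 = 1
u5 = 1 AND 1 = 1

1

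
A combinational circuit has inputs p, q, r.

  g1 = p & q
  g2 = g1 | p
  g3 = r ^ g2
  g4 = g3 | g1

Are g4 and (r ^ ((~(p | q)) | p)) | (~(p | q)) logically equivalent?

No

g1 = p & q
g2 = g1 | p = (p & q) | p
g3 = r ^ g2 = r ^ ((p & q) | p)
g4 = g3 | g1 = (r ^ ((p & q) | p)) | (p & q)
At p=0, q=0, r=0: circuit gives 0, formula gives 1.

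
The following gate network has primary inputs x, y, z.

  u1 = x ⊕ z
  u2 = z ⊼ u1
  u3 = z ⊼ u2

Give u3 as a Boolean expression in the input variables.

u1 = x ⊕ z
u2 = z ⊼ u1 = z ⊼ (x ⊕ z)
u3 = z ⊼ u2 = z ⊼ (z ⊼ (x ⊕ z))

z ⊼ (z ⊼ (x ⊕ z))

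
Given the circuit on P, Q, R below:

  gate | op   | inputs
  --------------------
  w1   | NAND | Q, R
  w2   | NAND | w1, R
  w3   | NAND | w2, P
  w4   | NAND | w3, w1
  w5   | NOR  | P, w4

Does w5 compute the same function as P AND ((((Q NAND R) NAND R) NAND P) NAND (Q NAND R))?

No

w1 = Q NAND R
w2 = w1 NAND R = (Q NAND R) NAND R
w3 = w2 NAND P = ((Q NAND R) NAND R) NAND P
w4 = w3 NAND w1 = (((Q NAND R) NAND R) NAND P) NAND (Q NAND R)
w5 = P NOR w4 = P NOR ((((Q NAND R) NAND R) NAND P) NAND (Q NAND R))
At P=0, Q=0, R=0: circuit gives 1, formula gives 0.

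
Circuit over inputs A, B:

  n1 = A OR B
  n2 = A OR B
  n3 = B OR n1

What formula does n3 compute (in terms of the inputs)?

B OR (A OR B)

n1 = A OR B
n3 = B OR n1 = B OR (A OR B)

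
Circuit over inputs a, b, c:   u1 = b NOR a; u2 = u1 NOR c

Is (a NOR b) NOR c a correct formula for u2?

Yes

u1 = b NOR a
u2 = u1 NOR c = (b NOR a) NOR c
At a=0, b=0, c=0: circuit gives 0, formula gives 0.
At a=0, b=1, c=0: circuit gives 1, formula gives 1.
Agrees on all 8 inputs.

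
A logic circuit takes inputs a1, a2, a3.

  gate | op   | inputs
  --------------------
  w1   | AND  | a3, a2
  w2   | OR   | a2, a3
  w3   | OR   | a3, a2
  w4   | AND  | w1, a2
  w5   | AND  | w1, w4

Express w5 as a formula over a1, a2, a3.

(a3 AND a2) AND ((a3 AND a2) AND a2)

w1 = a3 AND a2
w4 = w1 AND a2 = (a3 AND a2) AND a2
w5 = w1 AND w4 = (a3 AND a2) AND ((a3 AND a2) AND a2)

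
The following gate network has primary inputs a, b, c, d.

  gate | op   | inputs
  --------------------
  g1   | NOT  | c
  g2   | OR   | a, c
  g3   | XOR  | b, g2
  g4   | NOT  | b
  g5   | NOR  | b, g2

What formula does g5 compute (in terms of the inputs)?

g2 = a OR c
g5 = b NOR g2 = b NOR (a OR c)

b NOR (a OR c)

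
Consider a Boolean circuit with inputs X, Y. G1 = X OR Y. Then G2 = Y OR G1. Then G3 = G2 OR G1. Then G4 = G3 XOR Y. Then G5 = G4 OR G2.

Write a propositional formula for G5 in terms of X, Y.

G1 = X OR Y
G2 = Y OR G1 = Y OR (X OR Y)
G3 = G2 OR G1 = (Y OR (X OR Y)) OR (X OR Y)
G4 = G3 XOR Y = ((Y OR (X OR Y)) OR (X OR Y)) XOR Y
G5 = G4 OR G2 = (((Y OR (X OR Y)) OR (X OR Y)) XOR Y) OR (Y OR (X OR Y))

(((Y OR (X OR Y)) OR (X OR Y)) XOR Y) OR (Y OR (X OR Y))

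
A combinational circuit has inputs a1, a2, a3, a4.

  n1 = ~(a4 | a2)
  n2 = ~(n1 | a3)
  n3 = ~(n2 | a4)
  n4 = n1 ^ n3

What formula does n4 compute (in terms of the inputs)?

n1 = ~(a4 | a2)
n2 = ~(n1 | a3) = ~((~(a4 | a2)) | a3)
n3 = ~(n2 | a4) = ~((~((~(a4 | a2)) | a3)) | a4)
n4 = n1 ^ n3 = (~(a4 | a2)) ^ (~((~((~(a4 | a2)) | a3)) | a4))

(~(a4 | a2)) ^ (~((~((~(a4 | a2)) | a3)) | a4))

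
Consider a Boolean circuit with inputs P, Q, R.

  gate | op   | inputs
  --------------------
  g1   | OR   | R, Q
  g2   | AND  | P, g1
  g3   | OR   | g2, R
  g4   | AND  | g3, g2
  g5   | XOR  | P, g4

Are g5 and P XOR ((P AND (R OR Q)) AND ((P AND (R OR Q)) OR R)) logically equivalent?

g1 = R OR Q
g2 = P AND g1 = P AND (R OR Q)
g3 = g2 OR R = (P AND (R OR Q)) OR R
g4 = g3 AND g2 = ((P AND (R OR Q)) OR R) AND (P AND (R OR Q))
g5 = P XOR g4 = P XOR (((P AND (R OR Q)) OR R) AND (P AND (R OR Q)))
At P=0, Q=0, R=0: circuit gives 0, formula gives 0.
At P=1, Q=0, R=0: circuit gives 1, formula gives 1.
Agrees on all 8 inputs.

Yes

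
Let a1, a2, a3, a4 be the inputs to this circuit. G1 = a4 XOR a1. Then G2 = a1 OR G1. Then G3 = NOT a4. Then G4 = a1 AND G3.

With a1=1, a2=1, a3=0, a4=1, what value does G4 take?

0

G3 = NOT 1 = 0
G4 = 1 AND 0 = 0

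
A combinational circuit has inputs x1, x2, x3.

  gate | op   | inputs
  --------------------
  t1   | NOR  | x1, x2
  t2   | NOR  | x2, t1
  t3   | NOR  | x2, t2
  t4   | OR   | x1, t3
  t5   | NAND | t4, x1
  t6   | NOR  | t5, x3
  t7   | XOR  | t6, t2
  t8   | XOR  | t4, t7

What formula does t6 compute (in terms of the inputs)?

((x1 OR (x2 NOR (x2 NOR (x1 NOR x2)))) NAND x1) NOR x3

t1 = x1 NOR x2
t2 = x2 NOR t1 = x2 NOR (x1 NOR x2)
t3 = x2 NOR t2 = x2 NOR (x2 NOR (x1 NOR x2))
t4 = x1 OR t3 = x1 OR (x2 NOR (x2 NOR (x1 NOR x2)))
t5 = t4 NAND x1 = (x1 OR (x2 NOR (x2 NOR (x1 NOR x2)))) NAND x1
t6 = t5 NOR x3 = ((x1 OR (x2 NOR (x2 NOR (x1 NOR x2)))) NAND x1) NOR x3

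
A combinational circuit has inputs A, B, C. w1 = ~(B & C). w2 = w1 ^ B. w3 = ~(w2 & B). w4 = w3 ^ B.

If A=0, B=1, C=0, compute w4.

w1 = ~(1 & 0) = 1
w2 = 1 ^ 1 = 0
w3 = ~(0 & 1) = 1
w4 = 1 ^ 1 = 0

0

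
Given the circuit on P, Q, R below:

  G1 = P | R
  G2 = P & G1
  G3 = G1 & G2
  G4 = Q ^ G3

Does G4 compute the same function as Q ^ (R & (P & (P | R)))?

G1 = P | R
G2 = P & G1 = P & (P | R)
G3 = G1 & G2 = (P | R) & (P & (P | R))
G4 = Q ^ G3 = Q ^ ((P | R) & (P & (P | R)))
At P=1, Q=0, R=0: circuit gives 1, formula gives 0.

No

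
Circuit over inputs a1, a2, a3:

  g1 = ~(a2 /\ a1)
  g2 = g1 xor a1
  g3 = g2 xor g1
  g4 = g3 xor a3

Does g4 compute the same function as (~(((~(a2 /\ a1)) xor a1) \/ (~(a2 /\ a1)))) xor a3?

No

g1 = ~(a2 /\ a1)
g2 = g1 xor a1 = (~(a2 /\ a1)) xor a1
g3 = g2 xor g1 = ((~(a2 /\ a1)) xor a1) xor (~(a2 /\ a1))
g4 = g3 xor a3 = (((~(a2 /\ a1)) xor a1) xor (~(a2 /\ a1))) xor a3
At a1=1, a2=0, a3=0: circuit gives 1, formula gives 0.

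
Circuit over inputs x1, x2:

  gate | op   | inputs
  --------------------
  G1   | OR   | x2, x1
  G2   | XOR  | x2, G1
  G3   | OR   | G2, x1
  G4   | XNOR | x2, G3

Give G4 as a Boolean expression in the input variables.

x2 XNOR ((x2 XOR (x2 OR x1)) OR x1)

G1 = x2 OR x1
G2 = x2 XOR G1 = x2 XOR (x2 OR x1)
G3 = G2 OR x1 = (x2 XOR (x2 OR x1)) OR x1
G4 = x2 XNOR G3 = x2 XNOR ((x2 XOR (x2 OR x1)) OR x1)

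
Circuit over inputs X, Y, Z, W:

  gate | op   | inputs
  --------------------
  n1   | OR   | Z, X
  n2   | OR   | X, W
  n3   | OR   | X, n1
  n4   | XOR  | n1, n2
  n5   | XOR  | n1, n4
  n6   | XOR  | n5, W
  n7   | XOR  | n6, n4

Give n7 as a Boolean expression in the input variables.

(((Z OR X) XOR ((Z OR X) XOR (X OR W))) XOR W) XOR ((Z OR X) XOR (X OR W))

n1 = Z OR X
n2 = X OR W
n4 = n1 XOR n2 = (Z OR X) XOR (X OR W)
n5 = n1 XOR n4 = (Z OR X) XOR ((Z OR X) XOR (X OR W))
n6 = n5 XOR W = ((Z OR X) XOR ((Z OR X) XOR (X OR W))) XOR W
n7 = n6 XOR n4 = (((Z OR X) XOR ((Z OR X) XOR (X OR W))) XOR W) XOR ((Z OR X) XOR (X OR W))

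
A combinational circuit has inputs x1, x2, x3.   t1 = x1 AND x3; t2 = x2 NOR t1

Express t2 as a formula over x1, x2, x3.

x2 NOR (x1 AND x3)

t1 = x1 AND x3
t2 = x2 NOR t1 = x2 NOR (x1 AND x3)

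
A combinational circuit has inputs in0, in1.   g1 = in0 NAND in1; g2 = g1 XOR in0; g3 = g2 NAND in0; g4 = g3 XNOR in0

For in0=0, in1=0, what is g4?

0

g1 = 0 NAND 0 = 1
g2 = 1 XOR 0 = 1
g3 = 1 NAND 0 = 1
g4 = 1 XNOR 0 = 0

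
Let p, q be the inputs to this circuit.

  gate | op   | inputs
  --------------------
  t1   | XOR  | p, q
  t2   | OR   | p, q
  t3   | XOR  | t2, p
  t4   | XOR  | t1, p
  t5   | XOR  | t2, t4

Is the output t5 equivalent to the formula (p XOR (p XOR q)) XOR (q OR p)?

Yes

t1 = p XOR q
t2 = p OR q
t4 = t1 XOR p = (p XOR q) XOR p
t5 = t2 XOR t4 = (p OR q) XOR ((p XOR q) XOR p)
At p=0, q=0: circuit gives 0, formula gives 0.
At p=1, q=0: circuit gives 1, formula gives 1.
Agrees on all 4 inputs.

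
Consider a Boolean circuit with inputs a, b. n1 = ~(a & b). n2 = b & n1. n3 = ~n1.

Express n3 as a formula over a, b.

n1 = ~(a & b)
n3 = ~n1 = ~(~(a & b))

~(~(a & b))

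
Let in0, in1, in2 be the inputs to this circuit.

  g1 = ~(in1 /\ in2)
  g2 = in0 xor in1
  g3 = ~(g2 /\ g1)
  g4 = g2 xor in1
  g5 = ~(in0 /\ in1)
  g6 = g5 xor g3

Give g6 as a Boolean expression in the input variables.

(~(in0 /\ in1)) xor (~((in0 xor in1) /\ (~(in1 /\ in2))))

g1 = ~(in1 /\ in2)
g2 = in0 xor in1
g3 = ~(g2 /\ g1) = ~((in0 xor in1) /\ (~(in1 /\ in2)))
g5 = ~(in0 /\ in1)
g6 = g5 xor g3 = (~(in0 /\ in1)) xor (~((in0 xor in1) /\ (~(in1 /\ in2))))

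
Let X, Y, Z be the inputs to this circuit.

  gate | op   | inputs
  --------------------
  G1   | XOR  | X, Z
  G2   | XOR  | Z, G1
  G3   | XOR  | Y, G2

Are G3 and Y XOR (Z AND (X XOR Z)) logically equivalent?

G1 = X XOR Z
G2 = Z XOR G1 = Z XOR (X XOR Z)
G3 = Y XOR G2 = Y XOR (Z XOR (X XOR Z))
At X=0, Y=0, Z=1: circuit gives 0, formula gives 1.

No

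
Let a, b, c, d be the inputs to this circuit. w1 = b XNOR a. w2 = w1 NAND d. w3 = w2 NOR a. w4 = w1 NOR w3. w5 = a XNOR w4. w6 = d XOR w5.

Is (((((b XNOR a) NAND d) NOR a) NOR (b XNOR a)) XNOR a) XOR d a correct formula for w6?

w1 = b XNOR a
w2 = w1 NAND d = (b XNOR a) NAND d
w3 = w2 NOR a = ((b XNOR a) NAND d) NOR a
w4 = w1 NOR w3 = (b XNOR a) NOR (((b XNOR a) NAND d) NOR a)
w5 = a XNOR w4 = a XNOR ((b XNOR a) NOR (((b XNOR a) NAND d) NOR a))
w6 = d XOR w5 = d XOR (a XNOR ((b XNOR a) NOR (((b XNOR a) NAND d) NOR a)))
At a=0, b=0, c=0, d=1: circuit gives 0, formula gives 0.
At a=0, b=0, c=0, d=0: circuit gives 1, formula gives 1.
Agrees on all 16 inputs.

Yes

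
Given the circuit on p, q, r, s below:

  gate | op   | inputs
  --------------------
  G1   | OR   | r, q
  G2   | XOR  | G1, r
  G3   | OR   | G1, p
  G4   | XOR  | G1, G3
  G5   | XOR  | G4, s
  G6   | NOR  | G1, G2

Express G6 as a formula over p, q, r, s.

(r OR q) NOR ((r OR q) XOR r)

G1 = r OR q
G2 = G1 XOR r = (r OR q) XOR r
G6 = G1 NOR G2 = (r OR q) NOR ((r OR q) XOR r)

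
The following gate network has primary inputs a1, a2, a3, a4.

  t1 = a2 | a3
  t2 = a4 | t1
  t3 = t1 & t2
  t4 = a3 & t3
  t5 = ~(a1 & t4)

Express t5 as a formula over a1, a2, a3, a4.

~(a1 & (a3 & ((a2 | a3) & (a4 | (a2 | a3)))))

t1 = a2 | a3
t2 = a4 | t1 = a4 | (a2 | a3)
t3 = t1 & t2 = (a2 | a3) & (a4 | (a2 | a3))
t4 = a3 & t3 = a3 & ((a2 | a3) & (a4 | (a2 | a3)))
t5 = ~(a1 & t4) = ~(a1 & (a3 & ((a2 | a3) & (a4 | (a2 | a3)))))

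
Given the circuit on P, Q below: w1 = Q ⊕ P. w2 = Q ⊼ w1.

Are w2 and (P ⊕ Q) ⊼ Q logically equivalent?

w1 = Q ⊕ P
w2 = Q ⊼ w1 = Q ⊼ (Q ⊕ P)
At P=0, Q=1: circuit gives 0, formula gives 0.
At P=0, Q=0: circuit gives 1, formula gives 1.
Agrees on all 4 inputs.

Yes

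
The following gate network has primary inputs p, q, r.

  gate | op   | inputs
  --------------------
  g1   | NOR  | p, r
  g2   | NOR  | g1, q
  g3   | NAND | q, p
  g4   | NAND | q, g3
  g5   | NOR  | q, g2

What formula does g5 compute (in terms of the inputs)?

g1 = p NOR r
g2 = g1 NOR q = (p NOR r) NOR q
g5 = q NOR g2 = q NOR ((p NOR r) NOR q)

q NOR ((p NOR r) NOR q)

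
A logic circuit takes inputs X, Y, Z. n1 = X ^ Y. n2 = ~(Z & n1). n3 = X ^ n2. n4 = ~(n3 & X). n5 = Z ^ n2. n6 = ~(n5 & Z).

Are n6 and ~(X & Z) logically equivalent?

No

n1 = X ^ Y
n2 = ~(Z & n1) = ~(Z & (X ^ Y))
n5 = Z ^ n2 = Z ^ (~(Z & (X ^ Y)))
n6 = ~(n5 & Z) = ~((Z ^ (~(Z & (X ^ Y)))) & Z)
At X=0, Y=1, Z=1: circuit gives 0, formula gives 1.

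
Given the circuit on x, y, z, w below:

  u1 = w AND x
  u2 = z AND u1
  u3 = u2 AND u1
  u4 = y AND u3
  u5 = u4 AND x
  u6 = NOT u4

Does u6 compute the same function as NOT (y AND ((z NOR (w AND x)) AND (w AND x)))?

u1 = w AND x
u2 = z AND u1 = z AND (w AND x)
u3 = u2 AND u1 = (z AND (w AND x)) AND (w AND x)
u4 = y AND u3 = y AND ((z AND (w AND x)) AND (w AND x))
u6 = NOT u4 = NOT (y AND ((z AND (w AND x)) AND (w AND x)))
At x=1, y=1, z=1, w=1: circuit gives 0, formula gives 1.

No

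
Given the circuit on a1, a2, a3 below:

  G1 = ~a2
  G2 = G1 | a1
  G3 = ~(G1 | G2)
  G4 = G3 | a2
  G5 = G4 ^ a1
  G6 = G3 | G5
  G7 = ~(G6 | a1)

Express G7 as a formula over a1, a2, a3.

G1 = ~a2
G2 = G1 | a1 = ~a2 | a1
G3 = ~(G1 | G2) = ~(~a2 | (~a2 | a1))
G4 = G3 | a2 = (~(~a2 | (~a2 | a1))) | a2
G5 = G4 ^ a1 = ((~(~a2 | (~a2 | a1))) | a2) ^ a1
G6 = G3 | G5 = (~(~a2 | (~a2 | a1))) | (((~(~a2 | (~a2 | a1))) | a2) ^ a1)
G7 = ~(G6 | a1) = ~(((~(~a2 | (~a2 | a1))) | (((~(~a2 | (~a2 | a1))) | a2) ^ a1)) | a1)

~(((~(~a2 | (~a2 | a1))) | (((~(~a2 | (~a2 | a1))) | a2) ^ a1)) | a1)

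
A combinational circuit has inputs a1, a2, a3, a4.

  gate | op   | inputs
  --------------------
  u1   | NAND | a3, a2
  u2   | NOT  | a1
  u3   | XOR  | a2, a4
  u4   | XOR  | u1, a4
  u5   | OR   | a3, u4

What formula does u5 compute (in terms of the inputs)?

a3 OR ((a3 NAND a2) XOR a4)

u1 = a3 NAND a2
u4 = u1 XOR a4 = (a3 NAND a2) XOR a4
u5 = a3 OR u4 = a3 OR ((a3 NAND a2) XOR a4)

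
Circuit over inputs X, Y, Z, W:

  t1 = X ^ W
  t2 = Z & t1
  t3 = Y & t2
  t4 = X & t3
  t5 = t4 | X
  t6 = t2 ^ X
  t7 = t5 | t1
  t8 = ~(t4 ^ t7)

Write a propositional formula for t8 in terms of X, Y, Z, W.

t1 = X ^ W
t2 = Z & t1 = Z & (X ^ W)
t3 = Y & t2 = Y & (Z & (X ^ W))
t4 = X & t3 = X & (Y & (Z & (X ^ W)))
t5 = t4 | X = (X & (Y & (Z & (X ^ W)))) | X
t7 = t5 | t1 = ((X & (Y & (Z & (X ^ W)))) | X) | (X ^ W)
t8 = ~(t4 ^ t7) = ~((X & (Y & (Z & (X ^ W)))) ^ (((X & (Y & (Z & (X ^ W)))) | X) | (X ^ W)))

~((X & (Y & (Z & (X ^ W)))) ^ (((X & (Y & (Z & (X ^ W)))) | X) | (X ^ W)))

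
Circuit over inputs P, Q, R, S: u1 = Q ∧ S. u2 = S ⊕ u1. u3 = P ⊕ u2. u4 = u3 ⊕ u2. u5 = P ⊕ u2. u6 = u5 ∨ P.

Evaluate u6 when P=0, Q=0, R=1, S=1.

1

u1 = 0 ∧ 1 = 0
u2 = 1 ⊕ 0 = 1
u5 = 0 ⊕ 1 = 1
u6 = 1 ∨ 0 = 1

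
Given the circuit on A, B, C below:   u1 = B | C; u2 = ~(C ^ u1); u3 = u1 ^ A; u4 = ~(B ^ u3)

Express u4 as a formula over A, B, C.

~(B ^ ((B | C) ^ A))

u1 = B | C
u3 = u1 ^ A = (B | C) ^ A
u4 = ~(B ^ u3) = ~(B ^ ((B | C) ^ A))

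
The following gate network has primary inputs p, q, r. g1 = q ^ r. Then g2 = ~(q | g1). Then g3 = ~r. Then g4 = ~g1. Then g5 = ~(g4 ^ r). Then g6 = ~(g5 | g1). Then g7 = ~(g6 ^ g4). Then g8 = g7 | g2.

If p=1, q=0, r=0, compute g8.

1

g1 = 0 ^ 0 = 0
g2 = ~(0 | 0) = 1
g4 = ~0 = 1
g5 = ~(1 ^ 0) = 0
g6 = ~(0 | 0) = 1
g7 = ~(1 ^ 1) = 1
g8 = 1 | 1 = 1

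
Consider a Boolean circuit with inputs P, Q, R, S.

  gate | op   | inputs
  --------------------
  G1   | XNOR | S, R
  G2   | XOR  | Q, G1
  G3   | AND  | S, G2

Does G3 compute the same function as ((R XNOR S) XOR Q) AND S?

Yes

G1 = S XNOR R
G2 = Q XOR G1 = Q XOR (S XNOR R)
G3 = S AND G2 = S AND (Q XOR (S XNOR R))
At P=0, Q=0, R=0, S=0: circuit gives 0, formula gives 0.
At P=0, Q=0, R=1, S=1: circuit gives 1, formula gives 1.
Agrees on all 16 inputs.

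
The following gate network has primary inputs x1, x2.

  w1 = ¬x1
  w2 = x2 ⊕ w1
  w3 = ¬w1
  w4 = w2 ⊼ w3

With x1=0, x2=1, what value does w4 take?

w1 = ¬0 = 1
w2 = 1 ⊕ 1 = 0
w3 = ¬1 = 0
w4 = 0 ⊼ 0 = 1

1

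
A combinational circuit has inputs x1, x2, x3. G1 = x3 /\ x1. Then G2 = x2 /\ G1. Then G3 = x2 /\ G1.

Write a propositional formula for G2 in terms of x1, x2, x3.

G1 = x3 /\ x1
G2 = x2 /\ G1 = x2 /\ (x3 /\ x1)

x2 /\ (x3 /\ x1)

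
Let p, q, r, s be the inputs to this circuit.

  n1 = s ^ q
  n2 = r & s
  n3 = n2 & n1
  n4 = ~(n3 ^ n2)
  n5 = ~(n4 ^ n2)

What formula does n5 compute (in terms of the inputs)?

n1 = s ^ q
n2 = r & s
n3 = n2 & n1 = (r & s) & (s ^ q)
n4 = ~(n3 ^ n2) = ~(((r & s) & (s ^ q)) ^ (r & s))
n5 = ~(n4 ^ n2) = ~((~(((r & s) & (s ^ q)) ^ (r & s))) ^ (r & s))

~((~(((r & s) & (s ^ q)) ^ (r & s))) ^ (r & s))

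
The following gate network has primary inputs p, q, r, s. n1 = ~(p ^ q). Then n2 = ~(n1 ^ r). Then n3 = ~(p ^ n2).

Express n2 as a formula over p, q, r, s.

n1 = ~(p ^ q)
n2 = ~(n1 ^ r) = ~((~(p ^ q)) ^ r)

~((~(p ^ q)) ^ r)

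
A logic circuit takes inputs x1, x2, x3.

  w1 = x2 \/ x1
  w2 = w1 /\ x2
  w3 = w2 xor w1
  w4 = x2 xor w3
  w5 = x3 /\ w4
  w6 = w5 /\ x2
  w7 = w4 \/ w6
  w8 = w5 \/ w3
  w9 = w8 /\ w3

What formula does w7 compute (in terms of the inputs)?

(x2 xor (((x2 \/ x1) /\ x2) xor (x2 \/ x1))) \/ ((x3 /\ (x2 xor (((x2 \/ x1) /\ x2) xor (x2 \/ x1)))) /\ x2)

w1 = x2 \/ x1
w2 = w1 /\ x2 = (x2 \/ x1) /\ x2
w3 = w2 xor w1 = ((x2 \/ x1) /\ x2) xor (x2 \/ x1)
w4 = x2 xor w3 = x2 xor (((x2 \/ x1) /\ x2) xor (x2 \/ x1))
w5 = x3 /\ w4 = x3 /\ (x2 xor (((x2 \/ x1) /\ x2) xor (x2 \/ x1)))
w6 = w5 /\ x2 = (x3 /\ (x2 xor (((x2 \/ x1) /\ x2) xor (x2 \/ x1)))) /\ x2
w7 = w4 \/ w6 = (x2 xor (((x2 \/ x1) /\ x2) xor (x2 \/ x1))) \/ ((x3 /\ (x2 xor (((x2 \/ x1) /\ x2) xor (x2 \/ x1)))) /\ x2)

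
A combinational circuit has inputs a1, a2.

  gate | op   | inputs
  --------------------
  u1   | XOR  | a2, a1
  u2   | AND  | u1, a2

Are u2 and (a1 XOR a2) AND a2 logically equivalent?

Yes

u1 = a2 XOR a1
u2 = u1 AND a2 = (a2 XOR a1) AND a2
At a1=0, a2=0: circuit gives 0, formula gives 0.
At a1=0, a2=1: circuit gives 1, formula gives 1.
Agrees on all 4 inputs.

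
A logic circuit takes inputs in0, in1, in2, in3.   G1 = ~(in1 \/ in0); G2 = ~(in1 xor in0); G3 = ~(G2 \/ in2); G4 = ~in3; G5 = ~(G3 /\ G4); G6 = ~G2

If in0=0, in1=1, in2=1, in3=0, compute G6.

1

G2 = ~(1 xor 0) = 0
G6 = ~0 = 1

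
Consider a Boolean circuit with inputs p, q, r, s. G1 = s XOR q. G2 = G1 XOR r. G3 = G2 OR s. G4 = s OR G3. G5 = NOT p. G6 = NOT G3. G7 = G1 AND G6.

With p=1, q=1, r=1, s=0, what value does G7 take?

G1 = 0 XOR 1 = 1
G2 = 1 XOR 1 = 0
G3 = 0 OR 0 = 0
G6 = NOT 0 = 1
G7 = 1 AND 1 = 1

1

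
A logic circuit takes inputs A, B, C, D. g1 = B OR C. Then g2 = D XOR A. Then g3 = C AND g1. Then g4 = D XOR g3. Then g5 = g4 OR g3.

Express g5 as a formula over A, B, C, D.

g1 = B OR C
g3 = C AND g1 = C AND (B OR C)
g4 = D XOR g3 = D XOR (C AND (B OR C))
g5 = g4 OR g3 = (D XOR (C AND (B OR C))) OR (C AND (B OR C))

(D XOR (C AND (B OR C))) OR (C AND (B OR C))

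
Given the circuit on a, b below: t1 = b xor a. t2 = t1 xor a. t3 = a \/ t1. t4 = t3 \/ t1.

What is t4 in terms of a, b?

t1 = b xor a
t3 = a \/ t1 = a \/ (b xor a)
t4 = t3 \/ t1 = (a \/ (b xor a)) \/ (b xor a)

(a \/ (b xor a)) \/ (b xor a)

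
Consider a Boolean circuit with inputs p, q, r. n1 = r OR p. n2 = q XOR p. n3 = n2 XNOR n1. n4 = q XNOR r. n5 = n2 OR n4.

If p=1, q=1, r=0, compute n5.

0

n2 = 1 XOR 1 = 0
n4 = 1 XNOR 0 = 0
n5 = 0 OR 0 = 0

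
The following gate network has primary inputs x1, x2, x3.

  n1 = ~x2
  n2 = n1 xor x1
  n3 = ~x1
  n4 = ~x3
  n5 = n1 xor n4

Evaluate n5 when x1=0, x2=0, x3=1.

1

n1 = ~0 = 1
n4 = ~1 = 0
n5 = 1 xor 0 = 1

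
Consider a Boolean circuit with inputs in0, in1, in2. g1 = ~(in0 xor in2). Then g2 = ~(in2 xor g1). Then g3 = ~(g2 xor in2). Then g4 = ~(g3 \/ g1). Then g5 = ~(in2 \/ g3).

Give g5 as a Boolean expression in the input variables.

~(in2 \/ (~((~(in2 xor (~(in0 xor in2)))) xor in2)))

g1 = ~(in0 xor in2)
g2 = ~(in2 xor g1) = ~(in2 xor (~(in0 xor in2)))
g3 = ~(g2 xor in2) = ~((~(in2 xor (~(in0 xor in2)))) xor in2)
g5 = ~(in2 \/ g3) = ~(in2 \/ (~((~(in2 xor (~(in0 xor in2)))) xor in2)))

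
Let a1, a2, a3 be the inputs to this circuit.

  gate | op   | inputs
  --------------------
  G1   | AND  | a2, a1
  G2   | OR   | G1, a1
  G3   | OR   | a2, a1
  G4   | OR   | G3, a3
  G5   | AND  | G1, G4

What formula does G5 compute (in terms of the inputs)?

(a2 AND a1) AND ((a2 OR a1) OR a3)

G1 = a2 AND a1
G3 = a2 OR a1
G4 = G3 OR a3 = (a2 OR a1) OR a3
G5 = G1 AND G4 = (a2 AND a1) AND ((a2 OR a1) OR a3)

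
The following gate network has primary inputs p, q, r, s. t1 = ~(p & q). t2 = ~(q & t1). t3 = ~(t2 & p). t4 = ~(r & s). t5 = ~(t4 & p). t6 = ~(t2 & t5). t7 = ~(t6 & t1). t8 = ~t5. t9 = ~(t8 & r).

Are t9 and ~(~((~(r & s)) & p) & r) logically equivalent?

t4 = ~(r & s)
t5 = ~(t4 & p) = ~((~(r & s)) & p)
t8 = ~t5 = ~(~((~(r & s)) & p))
t9 = ~(t8 & r) = ~(~(~((~(r & s)) & p)) & r)
At p=0, q=0, r=1, s=0: circuit gives 1, formula gives 0.

No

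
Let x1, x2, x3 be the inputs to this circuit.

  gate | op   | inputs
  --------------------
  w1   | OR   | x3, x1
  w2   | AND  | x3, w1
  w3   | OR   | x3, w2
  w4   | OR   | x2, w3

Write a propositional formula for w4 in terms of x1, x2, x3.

w1 = x3 OR x1
w2 = x3 AND w1 = x3 AND (x3 OR x1)
w3 = x3 OR w2 = x3 OR (x3 AND (x3 OR x1))
w4 = x2 OR w3 = x2 OR (x3 OR (x3 AND (x3 OR x1)))

x2 OR (x3 OR (x3 AND (x3 OR x1)))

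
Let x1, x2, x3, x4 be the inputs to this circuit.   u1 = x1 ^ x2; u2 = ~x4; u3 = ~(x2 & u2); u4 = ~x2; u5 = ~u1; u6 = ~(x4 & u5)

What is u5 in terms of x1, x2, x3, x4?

u1 = x1 ^ x2
u5 = ~u1 = ~(x1 ^ x2)

~(x1 ^ x2)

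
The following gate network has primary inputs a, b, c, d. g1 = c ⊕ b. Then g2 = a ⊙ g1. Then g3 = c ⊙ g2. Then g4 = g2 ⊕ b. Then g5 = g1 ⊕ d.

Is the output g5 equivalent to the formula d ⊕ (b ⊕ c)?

g1 = c ⊕ b
g5 = g1 ⊕ d = (c ⊕ b) ⊕ d
At a=0, b=0, c=0, d=0: circuit gives 0, formula gives 0.
At a=0, b=0, c=0, d=1: circuit gives 1, formula gives 1.
Agrees on all 16 inputs.

Yes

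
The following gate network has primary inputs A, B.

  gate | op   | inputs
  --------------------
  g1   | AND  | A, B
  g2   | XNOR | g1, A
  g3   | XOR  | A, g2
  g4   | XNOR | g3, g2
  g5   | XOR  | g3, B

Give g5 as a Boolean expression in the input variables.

g1 = A AND B
g2 = g1 XNOR A = (A AND B) XNOR A
g3 = A XOR g2 = A XOR ((A AND B) XNOR A)
g5 = g3 XOR B = (A XOR ((A AND B) XNOR A)) XOR B

(A XOR ((A AND B) XNOR A)) XOR B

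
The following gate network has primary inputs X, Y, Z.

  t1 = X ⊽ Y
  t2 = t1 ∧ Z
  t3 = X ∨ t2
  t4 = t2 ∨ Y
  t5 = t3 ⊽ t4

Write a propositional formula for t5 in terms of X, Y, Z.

t1 = X ⊽ Y
t2 = t1 ∧ Z = (X ⊽ Y) ∧ Z
t3 = X ∨ t2 = X ∨ ((X ⊽ Y) ∧ Z)
t4 = t2 ∨ Y = ((X ⊽ Y) ∧ Z) ∨ Y
t5 = t3 ⊽ t4 = (X ∨ ((X ⊽ Y) ∧ Z)) ⊽ (((X ⊽ Y) ∧ Z) ∨ Y)

(X ∨ ((X ⊽ Y) ∧ Z)) ⊽ (((X ⊽ Y) ∧ Z) ∨ Y)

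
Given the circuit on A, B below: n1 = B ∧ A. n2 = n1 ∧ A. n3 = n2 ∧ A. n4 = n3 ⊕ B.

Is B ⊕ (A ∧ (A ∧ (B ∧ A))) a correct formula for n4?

n1 = B ∧ A
n2 = n1 ∧ A = (B ∧ A) ∧ A
n3 = n2 ∧ A = ((B ∧ A) ∧ A) ∧ A
n4 = n3 ⊕ B = (((B ∧ A) ∧ A) ∧ A) ⊕ B
At A=0, B=0: circuit gives 0, formula gives 0.
At A=0, B=1: circuit gives 1, formula gives 1.
Agrees on all 4 inputs.

Yes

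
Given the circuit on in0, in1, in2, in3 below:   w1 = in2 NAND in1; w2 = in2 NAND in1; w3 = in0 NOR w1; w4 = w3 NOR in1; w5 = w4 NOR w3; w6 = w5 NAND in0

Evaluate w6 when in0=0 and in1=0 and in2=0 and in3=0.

w1 = 0 NAND 0 = 1
w3 = 0 NOR 1 = 0
w4 = 0 NOR 0 = 1
w5 = 1 NOR 0 = 0
w6 = 0 NAND 0 = 1

1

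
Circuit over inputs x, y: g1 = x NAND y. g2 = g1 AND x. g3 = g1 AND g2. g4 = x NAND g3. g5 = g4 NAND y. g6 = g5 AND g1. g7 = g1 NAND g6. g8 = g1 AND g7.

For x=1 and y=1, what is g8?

0

g1 = 1 NAND 1 = 0
g2 = 0 AND 1 = 0
g3 = 0 AND 0 = 0
g4 = 1 NAND 0 = 1
g5 = 1 NAND 1 = 0
g6 = 0 AND 0 = 0
g7 = 0 NAND 0 = 1
g8 = 0 AND 1 = 0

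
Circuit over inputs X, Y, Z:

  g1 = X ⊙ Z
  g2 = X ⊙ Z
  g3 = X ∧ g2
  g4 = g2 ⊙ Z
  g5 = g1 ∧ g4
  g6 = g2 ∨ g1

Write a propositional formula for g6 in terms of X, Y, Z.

g1 = X ⊙ Z
g2 = X ⊙ Z
g6 = g2 ∨ g1 = (X ⊙ Z) ∨ (X ⊙ Z)

(X ⊙ Z) ∨ (X ⊙ Z)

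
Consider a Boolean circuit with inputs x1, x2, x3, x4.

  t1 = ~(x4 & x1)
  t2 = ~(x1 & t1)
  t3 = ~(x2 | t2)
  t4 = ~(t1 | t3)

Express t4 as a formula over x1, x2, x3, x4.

t1 = ~(x4 & x1)
t2 = ~(x1 & t1) = ~(x1 & (~(x4 & x1)))
t3 = ~(x2 | t2) = ~(x2 | (~(x1 & (~(x4 & x1)))))
t4 = ~(t1 | t3) = ~((~(x4 & x1)) | (~(x2 | (~(x1 & (~(x4 & x1)))))))

~((~(x4 & x1)) | (~(x2 | (~(x1 & (~(x4 & x1)))))))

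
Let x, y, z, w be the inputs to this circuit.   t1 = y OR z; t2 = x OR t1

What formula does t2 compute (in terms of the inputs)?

x OR (y OR z)

t1 = y OR z
t2 = x OR t1 = x OR (y OR z)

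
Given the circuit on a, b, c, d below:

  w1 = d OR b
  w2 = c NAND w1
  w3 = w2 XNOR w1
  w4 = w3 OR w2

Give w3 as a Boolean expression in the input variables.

(c NAND (d OR b)) XNOR (d OR b)

w1 = d OR b
w2 = c NAND w1 = c NAND (d OR b)
w3 = w2 XNOR w1 = (c NAND (d OR b)) XNOR (d OR b)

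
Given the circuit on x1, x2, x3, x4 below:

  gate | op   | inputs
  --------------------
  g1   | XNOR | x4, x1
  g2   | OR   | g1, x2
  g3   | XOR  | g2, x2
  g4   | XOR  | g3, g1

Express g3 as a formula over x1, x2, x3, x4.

g1 = x4 XNOR x1
g2 = g1 OR x2 = (x4 XNOR x1) OR x2
g3 = g2 XOR x2 = ((x4 XNOR x1) OR x2) XOR x2

((x4 XNOR x1) OR x2) XOR x2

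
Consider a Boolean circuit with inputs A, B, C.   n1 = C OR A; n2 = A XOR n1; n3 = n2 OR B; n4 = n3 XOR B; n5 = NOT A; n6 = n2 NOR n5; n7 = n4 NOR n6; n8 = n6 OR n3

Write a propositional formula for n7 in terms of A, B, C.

n1 = C OR A
n2 = A XOR n1 = A XOR (C OR A)
n3 = n2 OR B = (A XOR (C OR A)) OR B
n4 = n3 XOR B = ((A XOR (C OR A)) OR B) XOR B
n5 = NOT A
n6 = n2 NOR n5 = (A XOR (C OR A)) NOR NOT A
n7 = n4 NOR n6 = (((A XOR (C OR A)) OR B) XOR B) NOR ((A XOR (C OR A)) NOR NOT A)

(((A XOR (C OR A)) OR B) XOR B) NOR ((A XOR (C OR A)) NOR NOT A)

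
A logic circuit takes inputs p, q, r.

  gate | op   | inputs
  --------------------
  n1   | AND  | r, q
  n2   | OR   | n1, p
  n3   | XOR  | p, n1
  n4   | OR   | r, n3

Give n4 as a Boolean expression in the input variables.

n1 = r AND q
n3 = p XOR n1 = p XOR (r AND q)
n4 = r OR n3 = r OR (p XOR (r AND q))

r OR (p XOR (r AND q))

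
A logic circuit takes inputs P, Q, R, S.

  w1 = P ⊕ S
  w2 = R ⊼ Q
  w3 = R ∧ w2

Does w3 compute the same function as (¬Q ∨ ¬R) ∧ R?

w2 = R ⊼ Q
w3 = R ∧ w2 = R ∧ (R ⊼ Q)
At P=0, Q=0, R=0, S=0: circuit gives 0, formula gives 0.
At P=0, Q=0, R=1, S=0: circuit gives 1, formula gives 1.
Agrees on all 16 inputs.

Yes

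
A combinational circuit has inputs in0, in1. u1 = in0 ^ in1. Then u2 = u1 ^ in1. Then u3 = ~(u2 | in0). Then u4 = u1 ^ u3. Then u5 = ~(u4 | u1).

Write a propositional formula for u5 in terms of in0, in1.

u1 = in0 ^ in1
u2 = u1 ^ in1 = (in0 ^ in1) ^ in1
u3 = ~(u2 | in0) = ~(((in0 ^ in1) ^ in1) | in0)
u4 = u1 ^ u3 = (in0 ^ in1) ^ (~(((in0 ^ in1) ^ in1) | in0))
u5 = ~(u4 | u1) = ~(((in0 ^ in1) ^ (~(((in0 ^ in1) ^ in1) | in0))) | (in0 ^ in1))

~(((in0 ^ in1) ^ (~(((in0 ^ in1) ^ in1) | in0))) | (in0 ^ in1))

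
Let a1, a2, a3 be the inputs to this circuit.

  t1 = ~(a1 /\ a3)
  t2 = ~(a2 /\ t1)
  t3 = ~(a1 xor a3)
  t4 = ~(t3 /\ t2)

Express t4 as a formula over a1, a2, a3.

~((~(a1 xor a3)) /\ (~(a2 /\ (~(a1 /\ a3)))))

t1 = ~(a1 /\ a3)
t2 = ~(a2 /\ t1) = ~(a2 /\ (~(a1 /\ a3)))
t3 = ~(a1 xor a3)
t4 = ~(t3 /\ t2) = ~((~(a1 xor a3)) /\ (~(a2 /\ (~(a1 /\ a3)))))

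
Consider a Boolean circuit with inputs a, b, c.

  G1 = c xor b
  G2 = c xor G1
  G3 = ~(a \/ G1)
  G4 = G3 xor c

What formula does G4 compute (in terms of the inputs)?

G1 = c xor b
G3 = ~(a \/ G1) = ~(a \/ (c xor b))
G4 = G3 xor c = (~(a \/ (c xor b))) xor c

(~(a \/ (c xor b))) xor c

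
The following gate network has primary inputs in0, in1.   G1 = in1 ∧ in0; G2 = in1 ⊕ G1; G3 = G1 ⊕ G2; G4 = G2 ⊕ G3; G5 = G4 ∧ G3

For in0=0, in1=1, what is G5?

G1 = 1 ∧ 0 = 0
G2 = 1 ⊕ 0 = 1
G3 = 0 ⊕ 1 = 1
G4 = 1 ⊕ 1 = 0
G5 = 0 ∧ 1 = 0

0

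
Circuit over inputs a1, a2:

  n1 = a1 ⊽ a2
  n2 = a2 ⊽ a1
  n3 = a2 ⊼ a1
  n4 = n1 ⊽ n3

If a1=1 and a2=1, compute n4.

1

n1 = 1 ⊽ 1 = 0
n3 = 1 ⊼ 1 = 0
n4 = 0 ⊽ 0 = 1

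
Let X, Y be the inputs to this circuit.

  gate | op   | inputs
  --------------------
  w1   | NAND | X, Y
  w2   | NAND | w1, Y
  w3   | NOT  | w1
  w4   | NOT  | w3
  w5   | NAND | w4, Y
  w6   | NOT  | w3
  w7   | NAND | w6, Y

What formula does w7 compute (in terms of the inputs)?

w1 = X NAND Y
w3 = NOT w1 = NOT (X NAND Y)
w6 = NOT w3 = NOT NOT (X NAND Y)
w7 = w6 NAND Y = NOT NOT (X NAND Y) NAND Y

NOT NOT (X NAND Y) NAND Y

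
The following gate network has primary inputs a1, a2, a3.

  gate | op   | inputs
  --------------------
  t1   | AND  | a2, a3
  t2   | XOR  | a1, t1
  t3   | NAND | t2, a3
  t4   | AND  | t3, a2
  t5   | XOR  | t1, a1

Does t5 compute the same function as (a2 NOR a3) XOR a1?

No

t1 = a2 AND a3
t5 = t1 XOR a1 = (a2 AND a3) XOR a1
At a1=0, a2=0, a3=0: circuit gives 0, formula gives 1.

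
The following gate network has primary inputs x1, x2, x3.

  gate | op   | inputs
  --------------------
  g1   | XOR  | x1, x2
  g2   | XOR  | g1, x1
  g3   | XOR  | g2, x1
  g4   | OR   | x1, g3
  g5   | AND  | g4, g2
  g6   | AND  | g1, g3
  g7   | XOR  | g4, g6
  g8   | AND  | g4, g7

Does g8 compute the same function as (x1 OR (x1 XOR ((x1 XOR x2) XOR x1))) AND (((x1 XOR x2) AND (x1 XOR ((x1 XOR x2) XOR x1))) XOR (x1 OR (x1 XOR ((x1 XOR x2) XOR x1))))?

Yes

g1 = x1 XOR x2
g2 = g1 XOR x1 = (x1 XOR x2) XOR x1
g3 = g2 XOR x1 = ((x1 XOR x2) XOR x1) XOR x1
g4 = x1 OR g3 = x1 OR (((x1 XOR x2) XOR x1) XOR x1)
g6 = g1 AND g3 = (x1 XOR x2) AND (((x1 XOR x2) XOR x1) XOR x1)
g7 = g4 XOR g6 = (x1 OR (((x1 XOR x2) XOR x1) XOR x1)) XOR ((x1 XOR x2) AND (((x1 XOR x2) XOR x1) XOR x1))
g8 = g4 AND g7 = (x1 OR (((x1 XOR x2) XOR x1) XOR x1)) AND ((x1 OR (((x1 XOR x2) XOR x1) XOR x1)) XOR ((x1 XOR x2) AND (((x1 XOR x2) XOR x1) XOR x1)))
At x1=0, x2=0, x3=0: circuit gives 0, formula gives 0.
At x1=1, x2=1, x3=0: circuit gives 1, formula gives 1.
Agrees on all 8 inputs.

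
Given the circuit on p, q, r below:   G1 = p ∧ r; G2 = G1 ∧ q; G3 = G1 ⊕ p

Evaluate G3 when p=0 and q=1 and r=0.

G1 = 0 ∧ 0 = 0
G3 = 0 ⊕ 0 = 0

0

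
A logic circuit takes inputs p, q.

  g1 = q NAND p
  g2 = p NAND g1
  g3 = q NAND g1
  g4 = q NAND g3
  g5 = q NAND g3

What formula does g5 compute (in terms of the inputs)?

g1 = q NAND p
g3 = q NAND g1 = q NAND (q NAND p)
g5 = q NAND g3 = q NAND (q NAND (q NAND p))

q NAND (q NAND (q NAND p))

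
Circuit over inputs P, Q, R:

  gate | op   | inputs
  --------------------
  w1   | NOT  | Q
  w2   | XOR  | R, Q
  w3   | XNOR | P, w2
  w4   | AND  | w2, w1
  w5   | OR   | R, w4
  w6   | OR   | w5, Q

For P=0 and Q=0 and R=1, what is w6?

w1 = NOT 0 = 1
w2 = 1 XOR 0 = 1
w4 = 1 AND 1 = 1
w5 = 1 OR 1 = 1
w6 = 1 OR 0 = 1

1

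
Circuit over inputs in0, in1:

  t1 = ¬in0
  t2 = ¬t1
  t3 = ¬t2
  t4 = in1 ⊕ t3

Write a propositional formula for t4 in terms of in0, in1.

t1 = ¬in0
t2 = ¬t1 = ¬¬in0
t3 = ¬t2 = ¬¬¬in0
t4 = in1 ⊕ t3 = in1 ⊕ ¬¬¬in0

in1 ⊕ ¬¬¬in0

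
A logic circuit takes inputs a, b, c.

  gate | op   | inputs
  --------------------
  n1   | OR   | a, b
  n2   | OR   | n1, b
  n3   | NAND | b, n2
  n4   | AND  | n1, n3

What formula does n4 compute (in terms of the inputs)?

n1 = a OR b
n2 = n1 OR b = (a OR b) OR b
n3 = b NAND n2 = b NAND ((a OR b) OR b)
n4 = n1 AND n3 = (a OR b) AND (b NAND ((a OR b) OR b))

(a OR b) AND (b NAND ((a OR b) OR b))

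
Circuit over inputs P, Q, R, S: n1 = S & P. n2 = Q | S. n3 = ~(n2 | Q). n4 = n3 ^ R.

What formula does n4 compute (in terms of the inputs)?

(~((Q | S) | Q)) ^ R

n2 = Q | S
n3 = ~(n2 | Q) = ~((Q | S) | Q)
n4 = n3 ^ R = (~((Q | S) | Q)) ^ R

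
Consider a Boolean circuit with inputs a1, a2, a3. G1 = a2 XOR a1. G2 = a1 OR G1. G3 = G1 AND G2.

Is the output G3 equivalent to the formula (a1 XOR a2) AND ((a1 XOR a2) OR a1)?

Yes

G1 = a2 XOR a1
G2 = a1 OR G1 = a1 OR (a2 XOR a1)
G3 = G1 AND G2 = (a2 XOR a1) AND (a1 OR (a2 XOR a1))
At a1=0, a2=0, a3=0: circuit gives 0, formula gives 0.
At a1=0, a2=1, a3=0: circuit gives 1, formula gives 1.
Agrees on all 8 inputs.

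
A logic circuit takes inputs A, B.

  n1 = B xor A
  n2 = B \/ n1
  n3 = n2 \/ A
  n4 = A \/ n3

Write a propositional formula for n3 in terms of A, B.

n1 = B xor A
n2 = B \/ n1 = B \/ (B xor A)
n3 = n2 \/ A = (B \/ (B xor A)) \/ A

(B \/ (B xor A)) \/ A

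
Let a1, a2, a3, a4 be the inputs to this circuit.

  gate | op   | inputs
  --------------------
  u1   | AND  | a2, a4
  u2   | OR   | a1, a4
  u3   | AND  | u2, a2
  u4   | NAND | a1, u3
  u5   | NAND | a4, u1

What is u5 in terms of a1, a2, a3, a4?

u1 = a2 AND a4
u5 = a4 NAND u1 = a4 NAND (a2 AND a4)

a4 NAND (a2 AND a4)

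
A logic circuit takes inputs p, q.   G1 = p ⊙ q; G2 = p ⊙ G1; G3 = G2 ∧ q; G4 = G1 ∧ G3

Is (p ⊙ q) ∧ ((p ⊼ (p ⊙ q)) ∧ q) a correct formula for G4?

No

G1 = p ⊙ q
G2 = p ⊙ G1 = p ⊙ (p ⊙ q)
G3 = G2 ∧ q = (p ⊙ (p ⊙ q)) ∧ q
G4 = G1 ∧ G3 = (p ⊙ q) ∧ ((p ⊙ (p ⊙ q)) ∧ q)
At p=1, q=1: circuit gives 1, formula gives 0.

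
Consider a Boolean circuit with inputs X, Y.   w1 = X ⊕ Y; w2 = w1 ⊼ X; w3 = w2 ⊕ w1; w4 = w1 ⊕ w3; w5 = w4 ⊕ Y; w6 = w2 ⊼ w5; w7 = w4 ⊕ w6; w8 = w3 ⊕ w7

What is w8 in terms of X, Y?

(((X ⊕ Y) ⊼ X) ⊕ (X ⊕ Y)) ⊕ (((X ⊕ Y) ⊕ (((X ⊕ Y) ⊼ X) ⊕ (X ⊕ Y))) ⊕ (((X ⊕ Y) ⊼ X) ⊼ (((X ⊕ Y) ⊕ (((X ⊕ Y) ⊼ X) ⊕ (X ⊕ Y))) ⊕ Y)))

w1 = X ⊕ Y
w2 = w1 ⊼ X = (X ⊕ Y) ⊼ X
w3 = w2 ⊕ w1 = ((X ⊕ Y) ⊼ X) ⊕ (X ⊕ Y)
w4 = w1 ⊕ w3 = (X ⊕ Y) ⊕ (((X ⊕ Y) ⊼ X) ⊕ (X ⊕ Y))
w5 = w4 ⊕ Y = ((X ⊕ Y) ⊕ (((X ⊕ Y) ⊼ X) ⊕ (X ⊕ Y))) ⊕ Y
w6 = w2 ⊼ w5 = ((X ⊕ Y) ⊼ X) ⊼ (((X ⊕ Y) ⊕ (((X ⊕ Y) ⊼ X) ⊕ (X ⊕ Y))) ⊕ Y)
w7 = w4 ⊕ w6 = ((X ⊕ Y) ⊕ (((X ⊕ Y) ⊼ X) ⊕ (X ⊕ Y))) ⊕ (((X ⊕ Y) ⊼ X) ⊼ (((X ⊕ Y) ⊕ (((X ⊕ Y) ⊼ X) ⊕ (X ⊕ Y))) ⊕ Y))
w8 = w3 ⊕ w7 = (((X ⊕ Y) ⊼ X) ⊕ (X ⊕ Y)) ⊕ (((X ⊕ Y) ⊕ (((X ⊕ Y) ⊼ X) ⊕ (X ⊕ Y))) ⊕ (((X ⊕ Y) ⊼ X) ⊼ (((X ⊕ Y) ⊕ (((X ⊕ Y) ⊼ X) ⊕ (X ⊕ Y))) ⊕ Y)))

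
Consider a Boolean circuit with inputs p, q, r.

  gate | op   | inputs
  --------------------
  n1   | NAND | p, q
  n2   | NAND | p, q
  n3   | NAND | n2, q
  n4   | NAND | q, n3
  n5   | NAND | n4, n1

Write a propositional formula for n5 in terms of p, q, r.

n1 = p NAND q
n2 = p NAND q
n3 = n2 NAND q = (p NAND q) NAND q
n4 = q NAND n3 = q NAND ((p NAND q) NAND q)
n5 = n4 NAND n1 = (q NAND ((p NAND q) NAND q)) NAND (p NAND q)

(q NAND ((p NAND q) NAND q)) NAND (p NAND q)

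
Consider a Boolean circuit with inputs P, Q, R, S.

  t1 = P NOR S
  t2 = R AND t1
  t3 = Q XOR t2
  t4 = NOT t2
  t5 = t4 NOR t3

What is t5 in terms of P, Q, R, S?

NOT (R AND (P NOR S)) NOR (Q XOR (R AND (P NOR S)))

t1 = P NOR S
t2 = R AND t1 = R AND (P NOR S)
t3 = Q XOR t2 = Q XOR (R AND (P NOR S))
t4 = NOT t2 = NOT (R AND (P NOR S))
t5 = t4 NOR t3 = NOT (R AND (P NOR S)) NOR (Q XOR (R AND (P NOR S)))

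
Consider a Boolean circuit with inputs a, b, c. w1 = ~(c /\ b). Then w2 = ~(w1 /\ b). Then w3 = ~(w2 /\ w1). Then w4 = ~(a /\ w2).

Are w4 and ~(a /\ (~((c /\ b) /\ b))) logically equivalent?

No

w1 = ~(c /\ b)
w2 = ~(w1 /\ b) = ~((~(c /\ b)) /\ b)
w4 = ~(a /\ w2) = ~(a /\ (~((~(c /\ b)) /\ b)))
At a=1, b=1, c=0: circuit gives 1, formula gives 0.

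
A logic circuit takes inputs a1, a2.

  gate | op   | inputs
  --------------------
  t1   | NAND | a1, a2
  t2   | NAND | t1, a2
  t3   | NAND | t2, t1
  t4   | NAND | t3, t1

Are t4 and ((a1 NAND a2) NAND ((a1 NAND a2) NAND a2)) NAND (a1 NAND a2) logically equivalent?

Yes

t1 = a1 NAND a2
t2 = t1 NAND a2 = (a1 NAND a2) NAND a2
t3 = t2 NAND t1 = ((a1 NAND a2) NAND a2) NAND (a1 NAND a2)
t4 = t3 NAND t1 = (((a1 NAND a2) NAND a2) NAND (a1 NAND a2)) NAND (a1 NAND a2)
At a1=0, a2=1: circuit gives 0, formula gives 0.
At a1=0, a2=0: circuit gives 1, formula gives 1.
Agrees on all 4 inputs.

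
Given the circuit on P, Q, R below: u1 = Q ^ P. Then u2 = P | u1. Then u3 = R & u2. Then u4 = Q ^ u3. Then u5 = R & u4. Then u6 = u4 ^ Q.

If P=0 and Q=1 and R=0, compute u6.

u1 = 1 ^ 0 = 1
u2 = 0 | 1 = 1
u3 = 0 & 1 = 0
u4 = 1 ^ 0 = 1
u6 = 1 ^ 1 = 0

0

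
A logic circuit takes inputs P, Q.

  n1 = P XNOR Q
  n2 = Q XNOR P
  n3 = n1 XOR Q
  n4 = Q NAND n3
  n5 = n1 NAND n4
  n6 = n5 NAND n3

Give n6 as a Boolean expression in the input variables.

((P XNOR Q) NAND (Q NAND ((P XNOR Q) XOR Q))) NAND ((P XNOR Q) XOR Q)

n1 = P XNOR Q
n3 = n1 XOR Q = (P XNOR Q) XOR Q
n4 = Q NAND n3 = Q NAND ((P XNOR Q) XOR Q)
n5 = n1 NAND n4 = (P XNOR Q) NAND (Q NAND ((P XNOR Q) XOR Q))
n6 = n5 NAND n3 = ((P XNOR Q) NAND (Q NAND ((P XNOR Q) XOR Q))) NAND ((P XNOR Q) XOR Q)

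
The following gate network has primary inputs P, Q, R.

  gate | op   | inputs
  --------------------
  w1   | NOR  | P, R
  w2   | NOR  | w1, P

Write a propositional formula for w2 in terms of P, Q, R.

w1 = P NOR R
w2 = w1 NOR P = (P NOR R) NOR P

(P NOR R) NOR P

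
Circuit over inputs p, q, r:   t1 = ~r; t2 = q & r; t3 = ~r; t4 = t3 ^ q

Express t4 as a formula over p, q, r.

~r ^ q

t3 = ~r
t4 = t3 ^ q = ~r ^ q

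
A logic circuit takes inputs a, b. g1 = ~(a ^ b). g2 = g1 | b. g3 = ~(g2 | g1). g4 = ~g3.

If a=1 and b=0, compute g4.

g1 = ~(1 ^ 0) = 0
g2 = 0 | 0 = 0
g3 = ~(0 | 0) = 1
g4 = ~1 = 0

0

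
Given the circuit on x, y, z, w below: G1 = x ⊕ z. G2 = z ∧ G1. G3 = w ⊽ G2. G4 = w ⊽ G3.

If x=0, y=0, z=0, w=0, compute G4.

G1 = 0 ⊕ 0 = 0
G2 = 0 ∧ 0 = 0
G3 = 0 ⊽ 0 = 1
G4 = 0 ⊽ 1 = 0

0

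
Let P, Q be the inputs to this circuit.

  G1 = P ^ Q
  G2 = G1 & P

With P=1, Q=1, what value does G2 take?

G1 = 1 ^ 1 = 0
G2 = 0 & 1 = 0

0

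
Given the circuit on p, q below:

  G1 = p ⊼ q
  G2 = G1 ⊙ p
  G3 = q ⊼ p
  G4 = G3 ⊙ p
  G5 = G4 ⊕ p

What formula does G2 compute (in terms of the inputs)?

G1 = p ⊼ q
G2 = G1 ⊙ p = (p ⊼ q) ⊙ p

(p ⊼ q) ⊙ p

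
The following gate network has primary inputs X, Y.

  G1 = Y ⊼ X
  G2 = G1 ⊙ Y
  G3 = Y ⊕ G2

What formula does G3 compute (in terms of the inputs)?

Y ⊕ ((Y ⊼ X) ⊙ Y)

G1 = Y ⊼ X
G2 = G1 ⊙ Y = (Y ⊼ X) ⊙ Y
G3 = Y ⊕ G2 = Y ⊕ ((Y ⊼ X) ⊙ Y)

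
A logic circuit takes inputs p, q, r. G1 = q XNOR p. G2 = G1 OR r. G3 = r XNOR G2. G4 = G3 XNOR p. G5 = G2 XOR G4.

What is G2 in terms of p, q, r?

(q XNOR p) OR r

G1 = q XNOR p
G2 = G1 OR r = (q XNOR p) OR r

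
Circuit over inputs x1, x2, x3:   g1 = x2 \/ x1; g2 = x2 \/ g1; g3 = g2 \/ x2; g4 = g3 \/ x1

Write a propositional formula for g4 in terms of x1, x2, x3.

((x2 \/ (x2 \/ x1)) \/ x2) \/ x1

g1 = x2 \/ x1
g2 = x2 \/ g1 = x2 \/ (x2 \/ x1)
g3 = g2 \/ x2 = (x2 \/ (x2 \/ x1)) \/ x2
g4 = g3 \/ x1 = ((x2 \/ (x2 \/ x1)) \/ x2) \/ x1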